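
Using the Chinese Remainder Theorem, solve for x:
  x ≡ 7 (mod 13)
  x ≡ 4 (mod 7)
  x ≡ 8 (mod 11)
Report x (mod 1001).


Moduli 13, 7, 11 are pairwise coprime; by CRT there is a unique solution modulo M = 13 · 7 · 11 = 1001.
Solve pairwise, accumulating the modulus:
  Start with x ≡ 7 (mod 13).
  Combine with x ≡ 4 (mod 7): since gcd(13, 7) = 1, we get a unique residue mod 91.
    Write x = 7 + 13·t and substitute into x ≡ 4 (mod 7): 13·t ≡ 4 − 7 = -3 (mod 7).
    Reduce coefficients mod 7: 6·t ≡ 4 (mod 7).
    The inverse of 6 mod 7 is 6 (since 6·6 = 36 = 5·7 + 1), so t ≡ 6·4 = 24 ≡ 3 (mod 7).
    Then x = 7 + 13·3 = 46, valid modulo lcm(13, 7) = 91: x ≡ 46 (mod 91).
  Combine with x ≡ 8 (mod 11): since gcd(91, 11) = 1, we get a unique residue mod 1001.
    Write x = 46 + 91·t and substitute into x ≡ 8 (mod 11): 91·t ≡ 8 − 46 = -38 (mod 11).
    Reduce coefficients mod 11: 3·t ≡ 6 (mod 11).
    The inverse of 3 mod 11 is 4 (since 3·4 = 12 = 1·11 + 1), so t ≡ 4·6 = 24 ≡ 2 (mod 11).
    Then x = 46 + 91·2 = 228, valid modulo lcm(91, 11) = 1001: x ≡ 228 (mod 1001).
Verify: 228 mod 13 = 7 ✓, 228 mod 7 = 4 ✓, 228 mod 11 = 8 ✓.

x ≡ 228 (mod 1001).


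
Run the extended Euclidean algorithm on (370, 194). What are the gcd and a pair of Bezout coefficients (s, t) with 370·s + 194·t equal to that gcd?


Euclidean algorithm on (370, 194) — divide until remainder is 0:
  370 = 1 · 194 + 176
  194 = 1 · 176 + 18
  176 = 9 · 18 + 14
  18 = 1 · 14 + 4
  14 = 3 · 4 + 2
  4 = 2 · 2 + 0
gcd(370, 194) = 2.
Track Bezout coefficients alongside the remainders: start with r₀ = 370 = a·1 + b·0 (s = 1, t = 0) and r₁ = 194 = a·0 + b·1 (s = 0, t = 1); each new remainder r_{k+1} = r_{k-1} − q_k·r_k inherits s_{k+1} = s_{k-1} − q_k·s_k, t_{k+1} = t_{k-1} − q_k·t_k, so r_k = a·s_k + b·t_k at every step:
  q = 1: r = 176, s = 1 − 1·0 = 1, t = 0 − 1·1 = -1  (check: 370·1 + 194·(-1) = 176)
  q = 1: r = 18, s = 0 − 1·1 = -1, t = 1 − 1·(-1) = 2  (check: 370·(-1) + 194·2 = 18)
  q = 9: r = 14, s = 1 − 9·(-1) = 10, t = -1 − 9·2 = -19  (check: 370·10 + 194·(-19) = 14)
  q = 1: r = 4, s = -1 − 1·10 = -11, t = 2 − 1·(-19) = 21  (check: 370·(-11) + 194·21 = 4)
  q = 3: r = 2, s = 10 − 3·(-11) = 43, t = -19 − 3·21 = -82  (check: 370·43 + 194·(-82) = 2)
The row with r = 2 (the gcd) gives the Bezout coefficients s = 43, t = -82.
Result: 370 · (43) + 194 · (-82) = 2.

gcd(370, 194) = 2; s = 43, t = -82 (check: 370·43 + 194·(-82) = 2).


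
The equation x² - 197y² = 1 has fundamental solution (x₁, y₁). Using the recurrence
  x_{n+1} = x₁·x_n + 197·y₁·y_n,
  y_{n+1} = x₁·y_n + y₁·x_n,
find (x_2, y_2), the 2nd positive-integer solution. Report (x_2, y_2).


Step 1: Find the fundamental solution (x₁, y₁) of x² - 197y² = 1.
  Expand √197 as a continued fraction. a₀ = ⌊√197⌋ = 14; iterate m_{k+1} = d_k·a_k − m_k, d_{k+1} = (197 − m_{k+1}²)/d_k, a_{k+1} = ⌊(a₀ + m_{k+1})/d_{k+1}⌋ (starting m₀ = 0, d₀ = 1), with convergents p_k = a_k·p_{k-1} + p_{k-2}, q_k = a_k·q_{k-1} + q_{k-2} (p₋₁ = 1, q₋₁ = 0):
  k = 0: a₀ = 14; p₀/q₀ = 14/1; p₀² − 197·q₀² = 196 − 197 = -1.
  k = 1: m = 14, d = 1, a = ⌊(14 + 14)/1⌋ = 28; p/q = (28·14 + 1)/(28·1 + 0) = 393/28; p² − 197·q² = 154449 − 154448 = 1.
  The first convergent with p² − 197·q² = 1 gives the fundamental solution (x₁, y₁) = (393, 28).
Step 2: Apply the recurrence (x_{n+1}, y_{n+1}) = (x₁x_n + 197y₁y_n, x₁y_n + y₁x_n) repeatedly.
  From (x_1, y_1) = (393, 28): x_2 = 393·393 + 197·28·28 = 308897; y_2 = 393·28 + 28·393 = 22008.
Step 3: Verify x_2² - 197·y_2² = 95417356609 - 95417356608 = 1 (should be 1). ✓

(x_1, y_1) = (393, 28); (x_2, y_2) = (308897, 22008).


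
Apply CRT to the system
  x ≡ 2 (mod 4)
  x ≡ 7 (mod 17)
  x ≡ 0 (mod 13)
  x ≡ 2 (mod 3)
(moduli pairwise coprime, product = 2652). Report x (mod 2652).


Product of moduli M = 4 · 17 · 13 · 3 = 2652.
Merge one congruence at a time:
  Start: x ≡ 2 (mod 4).
  Combine with x ≡ 7 (mod 17); new modulus lcm = 68.
    Write x = 2 + 4·t and substitute into x ≡ 7 (mod 17): 4·t ≡ 7 − 2 = 5 (mod 17).
    The inverse of 4 mod 17 is 13 (since 4·13 = 52 = 3·17 + 1), so t ≡ 13·5 = 65 ≡ 14 (mod 17).
    Then x = 2 + 4·14 = 58, valid modulo lcm(4, 17) = 68: x ≡ 58 (mod 68).
  Combine with x ≡ 0 (mod 13); new modulus lcm = 884.
    Write x = 58 + 68·t and substitute into x ≡ 0 (mod 13): 68·t ≡ 0 − 58 = -58 (mod 13).
    Reduce coefficients mod 13: 3·t ≡ 7 (mod 13).
    The inverse of 3 mod 13 is 9 (since 3·9 = 27 = 2·13 + 1), so t ≡ 9·7 = 63 ≡ 11 (mod 13).
    Then x = 58 + 68·11 = 806, valid modulo lcm(68, 13) = 884: x ≡ 806 (mod 884).
  Combine with x ≡ 2 (mod 3); new modulus lcm = 2652.
    Write x = 806 + 884·t and substitute into x ≡ 2 (mod 3): 884·t ≡ 2 − 806 = -804 (mod 3).
    Reduce coefficients mod 3: 2·t ≡ 0 (mod 3).
    The inverse of 2 mod 3 is 2 (since 2·2 = 4 = 1·3 + 1), so t ≡ 2·0 = 0 ≡ 0 (mod 3).
    Then x = 806 + 884·0 = 806, valid modulo lcm(884, 3) = 2652: x ≡ 806 (mod 2652).
Verify against each original: 806 mod 4 = 2, 806 mod 17 = 7, 806 mod 13 = 0, 806 mod 3 = 2.

x ≡ 806 (mod 2652).


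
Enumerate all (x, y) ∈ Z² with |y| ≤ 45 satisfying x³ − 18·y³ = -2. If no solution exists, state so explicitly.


The equation is x³ - 18y³ = -2. For fixed y, x³ = 18·y³ − 2, so a solution requires the RHS to be a perfect cube.
Strategy: iterate y from -45 to 45, compute RHS = 18·y³ − 2, and check whether it is a (positive or negative) perfect cube.
Check small values of y:
  y = 0: RHS = -2 is not a perfect cube.
  y = 1: RHS = 16 is not a perfect cube.
  y = -1: RHS = -20 is not a perfect cube.
  y = 2: RHS = 142 is not a perfect cube.
  y = -2: RHS = -146 is not a perfect cube.
  y = 3: RHS = 484 is not a perfect cube.
  y = -3: RHS = -488 is not a perfect cube.
Continuing the search up to |y| = 45 finds no solutions either.
No (x, y) in the scanned range satisfies the equation.

No integer solutions with |y| ≤ 45.


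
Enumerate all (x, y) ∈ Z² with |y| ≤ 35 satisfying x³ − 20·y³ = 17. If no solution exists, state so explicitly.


The equation is x³ - 20y³ = 17. For fixed y, x³ = 20·y³ + 17, so a solution requires the RHS to be a perfect cube.
Strategy: iterate y from -35 to 35, compute RHS = 20·y³ + 17, and check whether it is a (positive or negative) perfect cube.
Check small values of y:
  y = 0: RHS = 17 is not a perfect cube.
  y = 1: RHS = 37 is not a perfect cube.
  y = -1: RHS = -3 is not a perfect cube.
  y = 2: RHS = 177 is not a perfect cube.
  y = -2: RHS = -143 is not a perfect cube.
  y = 3: RHS = 557 is not a perfect cube.
  y = -3: RHS = -523 is not a perfect cube.
Continuing the search up to |y| = 35 finds no solutions either.
No (x, y) in the scanned range satisfies the equation.

No integer solutions with |y| ≤ 35.


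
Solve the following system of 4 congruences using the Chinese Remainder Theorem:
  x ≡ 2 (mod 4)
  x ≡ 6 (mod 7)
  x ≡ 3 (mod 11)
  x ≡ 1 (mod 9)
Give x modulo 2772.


Product of moduli M = 4 · 7 · 11 · 9 = 2772.
Merge one congruence at a time:
  Start: x ≡ 2 (mod 4).
  Combine with x ≡ 6 (mod 7); new modulus lcm = 28.
    Write x = 2 + 4·t and substitute into x ≡ 6 (mod 7): 4·t ≡ 6 − 2 = 4 (mod 7).
    The inverse of 4 mod 7 is 2 (since 4·2 = 8 = 1·7 + 1), so t ≡ 2·4 = 8 ≡ 1 (mod 7).
    Then x = 2 + 4·1 = 6, valid modulo lcm(4, 7) = 28: x ≡ 6 (mod 28).
  Combine with x ≡ 3 (mod 11); new modulus lcm = 308.
    Write x = 6 + 28·t and substitute into x ≡ 3 (mod 11): 28·t ≡ 3 − 6 = -3 (mod 11).
    Reduce coefficients mod 11: 6·t ≡ 8 (mod 11).
    The inverse of 6 mod 11 is 2 (since 6·2 = 12 = 1·11 + 1), so t ≡ 2·8 = 16 ≡ 5 (mod 11).
    Then x = 6 + 28·5 = 146, valid modulo lcm(28, 11) = 308: x ≡ 146 (mod 308).
  Combine with x ≡ 1 (mod 9); new modulus lcm = 2772.
    Write x = 146 + 308·t and substitute into x ≡ 1 (mod 9): 308·t ≡ 1 − 146 = -145 (mod 9).
    Reduce coefficients mod 9: 2·t ≡ 8 (mod 9).
    The inverse of 2 mod 9 is 5 (since 2·5 = 10 = 1·9 + 1), so t ≡ 5·8 = 40 ≡ 4 (mod 9).
    Then x = 146 + 308·4 = 1378, valid modulo lcm(308, 9) = 2772: x ≡ 1378 (mod 2772).
Verify against each original: 1378 mod 4 = 2, 1378 mod 7 = 6, 1378 mod 11 = 3, 1378 mod 9 = 1.

x ≡ 1378 (mod 2772).


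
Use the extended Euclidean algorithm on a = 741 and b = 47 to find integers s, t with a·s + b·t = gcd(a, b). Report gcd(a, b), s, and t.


Euclidean algorithm on (741, 47) — divide until remainder is 0:
  741 = 15 · 47 + 36
  47 = 1 · 36 + 11
  36 = 3 · 11 + 3
  11 = 3 · 3 + 2
  3 = 1 · 2 + 1
  2 = 2 · 1 + 0
gcd(741, 47) = 1.
Track Bezout coefficients alongside the remainders: start with r₀ = 741 = a·1 + b·0 (s = 1, t = 0) and r₁ = 47 = a·0 + b·1 (s = 0, t = 1); each new remainder r_{k+1} = r_{k-1} − q_k·r_k inherits s_{k+1} = s_{k-1} − q_k·s_k, t_{k+1} = t_{k-1} − q_k·t_k, so r_k = a·s_k + b·t_k at every step:
  q = 15: r = 36, s = 1 − 15·0 = 1, t = 0 − 15·1 = -15  (check: 741·1 + 47·(-15) = 36)
  q = 1: r = 11, s = 0 − 1·1 = -1, t = 1 − 1·(-15) = 16  (check: 741·(-1) + 47·16 = 11)
  q = 3: r = 3, s = 1 − 3·(-1) = 4, t = -15 − 3·16 = -63  (check: 741·4 + 47·(-63) = 3)
  q = 3: r = 2, s = -1 − 3·4 = -13, t = 16 − 3·(-63) = 205  (check: 741·(-13) + 47·205 = 2)
  q = 1: r = 1, s = 4 − 1·(-13) = 17, t = -63 − 1·205 = -268  (check: 741·17 + 47·(-268) = 1)
The row with r = 1 (the gcd) gives the Bezout coefficients s = 17, t = -268.
Result: 741 · (17) + 47 · (-268) = 1.

gcd(741, 47) = 1; s = 17, t = -268 (check: 741·17 + 47·(-268) = 1).


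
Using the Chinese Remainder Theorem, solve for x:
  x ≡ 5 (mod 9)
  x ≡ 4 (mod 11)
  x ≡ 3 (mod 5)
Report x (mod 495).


Moduli 9, 11, 5 are pairwise coprime; by CRT there is a unique solution modulo M = 9 · 11 · 5 = 495.
Solve pairwise, accumulating the modulus:
  Start with x ≡ 5 (mod 9).
  Combine with x ≡ 4 (mod 11): since gcd(9, 11) = 1, we get a unique residue mod 99.
    Write x = 5 + 9·t and substitute into x ≡ 4 (mod 11): 9·t ≡ 4 − 5 = -1 (mod 11).
    Reduce coefficients mod 11: 9·t ≡ 10 (mod 11).
    The inverse of 9 mod 11 is 5 (since 9·5 = 45 = 4·11 + 1), so t ≡ 5·10 = 50 ≡ 6 (mod 11).
    Then x = 5 + 9·6 = 59, valid modulo lcm(9, 11) = 99: x ≡ 59 (mod 99).
  Combine with x ≡ 3 (mod 5): since gcd(99, 5) = 1, we get a unique residue mod 495.
    Write x = 59 + 99·t and substitute into x ≡ 3 (mod 5): 99·t ≡ 3 − 59 = -56 (mod 5).
    Reduce coefficients mod 5: 4·t ≡ 4 (mod 5).
    The inverse of 4 mod 5 is 4 (since 4·4 = 16 = 3·5 + 1), so t ≡ 4·4 = 16 ≡ 1 (mod 5).
    Then x = 59 + 99·1 = 158, valid modulo lcm(99, 5) = 495: x ≡ 158 (mod 495).
Verify: 158 mod 9 = 5 ✓, 158 mod 11 = 4 ✓, 158 mod 5 = 3 ✓.

x ≡ 158 (mod 495).


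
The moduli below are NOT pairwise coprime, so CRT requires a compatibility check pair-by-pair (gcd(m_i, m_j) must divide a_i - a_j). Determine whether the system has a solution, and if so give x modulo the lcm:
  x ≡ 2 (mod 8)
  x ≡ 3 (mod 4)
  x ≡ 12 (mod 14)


Moduli 8, 4, 14 are not pairwise coprime, so CRT works modulo lcm(m_i) when all pairwise compatibility conditions hold.
Pairwise compatibility: gcd(m_i, m_j) must divide a_i - a_j for every pair.
Merge one congruence at a time:
  Start: x ≡ 2 (mod 8).
  Combine with x ≡ 3 (mod 4): gcd(8, 4) = 4, and 3 - 2 = 1 is NOT divisible by 4.
    ⇒ system is inconsistent (no integer solution).

No solution (the system is inconsistent).


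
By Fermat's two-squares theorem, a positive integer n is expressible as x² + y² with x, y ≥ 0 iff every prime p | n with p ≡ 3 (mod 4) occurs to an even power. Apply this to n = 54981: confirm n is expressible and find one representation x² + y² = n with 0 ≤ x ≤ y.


Step 1: Factor n = 54981 = 3^2 · 41 · 149.
Step 2: Check the mod-4 condition on each prime factor: 3 ≡ 3 (mod 4), exponent 2 (must be even); 41 ≡ 1 (mod 4), exponent 1; 149 ≡ 1 (mod 4), exponent 1.
All primes ≡ 3 (mod 4) appear to even exponent (or don't appear), so by the two-squares theorem n IS expressible as a sum of two squares.
Step 3: Build a representation. Group n = k² · m with k = 3 and m = 41 · 149 = 6109 (a product of primes ≡ 1 (mod 4)); a representation of m scales to one of n via (k·x)² + (k·y)² = k²(x² + y²). Each prime p ≡ 1 (mod 4) is itself a sum of two squares; find a² by testing p − a² for a perfect square:
  41: 41 − 1² = 40, 41 − 2² = 37, 41 − 3² = 32, 41 − 4² = 25 = 5² ⇒ 41 = 4² + 5².
  149: 149 − 1² = 148, 149 − 2² = 145, 149 − 3² = 140, 149 − 4² = 133, 149 − 5² = 124, 149 − 6² = 113, 149 − 7² = 100 = 10² ⇒ 149 = 7² + 10².
  Combine using the Brahmagupta–Fibonacci identity (a² + b²)(c² + d²) = (ac − bd)² + (ad + bc)² = (ac + bd)² + (ad − bc)²:
  41 · 149 = 6109: from (4² + 5²)(7² + 10²), take (4·7 − 5·10, 4·10 + 5·7) = (28 − 50, 40 + 35) = (-22, 75); dropping signs (only squares matter) gives (22, 75); check 22² + 75² = 484 + 5625 = 6109 ✓.
  Scale by k = 3: (3·22, 3·75) = (66, 225).
Step 4: Order so x ≤ y and verify: 66² + 225² = 4356 + 50625 = 54981 = n. ✓

n = 54981 = 66² + 225² (one valid representation with x ≤ y).


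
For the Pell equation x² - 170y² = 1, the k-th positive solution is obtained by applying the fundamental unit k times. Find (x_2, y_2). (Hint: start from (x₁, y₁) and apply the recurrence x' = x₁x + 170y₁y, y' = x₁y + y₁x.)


Step 1: Find the fundamental solution (x₁, y₁) of x² - 170y² = 1.
  Expand √170 as a continued fraction. a₀ = ⌊√170⌋ = 13; iterate m_{k+1} = d_k·a_k − m_k, d_{k+1} = (170 − m_{k+1}²)/d_k, a_{k+1} = ⌊(a₀ + m_{k+1})/d_{k+1}⌋ (starting m₀ = 0, d₀ = 1), with convergents p_k = a_k·p_{k-1} + p_{k-2}, q_k = a_k·q_{k-1} + q_{k-2} (p₋₁ = 1, q₋₁ = 0):
  k = 0: a₀ = 13; p₀/q₀ = 13/1; p₀² − 170·q₀² = 169 − 170 = -1.
  k = 1: m = 13, d = 1, a = ⌊(13 + 13)/1⌋ = 26; p/q = (26·13 + 1)/(26·1 + 0) = 339/26; p² − 170·q² = 114921 − 114920 = 1.
  The first convergent with p² − 170·q² = 1 gives the fundamental solution (x₁, y₁) = (339, 26).
Step 2: Apply the recurrence (x_{n+1}, y_{n+1}) = (x₁x_n + 170y₁y_n, x₁y_n + y₁x_n) repeatedly.
  From (x_1, y_1) = (339, 26): x_2 = 339·339 + 170·26·26 = 229841; y_2 = 339·26 + 26·339 = 17628.
Step 3: Verify x_2² - 170·y_2² = 52826885281 - 52826885280 = 1 (should be 1). ✓

(x_1, y_1) = (339, 26); (x_2, y_2) = (229841, 17628).


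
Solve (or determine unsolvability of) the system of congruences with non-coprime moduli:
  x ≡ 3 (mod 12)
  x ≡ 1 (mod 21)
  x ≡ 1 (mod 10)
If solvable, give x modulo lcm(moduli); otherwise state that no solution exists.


Moduli 12, 21, 10 are not pairwise coprime, so CRT works modulo lcm(m_i) when all pairwise compatibility conditions hold.
Pairwise compatibility: gcd(m_i, m_j) must divide a_i - a_j for every pair.
Merge one congruence at a time:
  Start: x ≡ 3 (mod 12).
  Combine with x ≡ 1 (mod 21): gcd(12, 21) = 3, and 1 - 3 = -2 is NOT divisible by 3.
    ⇒ system is inconsistent (no integer solution).

No solution (the system is inconsistent).


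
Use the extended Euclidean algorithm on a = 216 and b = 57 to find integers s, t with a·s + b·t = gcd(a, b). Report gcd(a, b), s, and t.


Euclidean algorithm on (216, 57) — divide until remainder is 0:
  216 = 3 · 57 + 45
  57 = 1 · 45 + 12
  45 = 3 · 12 + 9
  12 = 1 · 9 + 3
  9 = 3 · 3 + 0
gcd(216, 57) = 3.
Track Bezout coefficients alongside the remainders: start with r₀ = 216 = a·1 + b·0 (s = 1, t = 0) and r₁ = 57 = a·0 + b·1 (s = 0, t = 1); each new remainder r_{k+1} = r_{k-1} − q_k·r_k inherits s_{k+1} = s_{k-1} − q_k·s_k, t_{k+1} = t_{k-1} − q_k·t_k, so r_k = a·s_k + b·t_k at every step:
  q = 3: r = 45, s = 1 − 3·0 = 1, t = 0 − 3·1 = -3  (check: 216·1 + 57·(-3) = 45)
  q = 1: r = 12, s = 0 − 1·1 = -1, t = 1 − 1·(-3) = 4  (check: 216·(-1) + 57·4 = 12)
  q = 3: r = 9, s = 1 − 3·(-1) = 4, t = -3 − 3·4 = -15  (check: 216·4 + 57·(-15) = 9)
  q = 1: r = 3, s = -1 − 1·4 = -5, t = 4 − 1·(-15) = 19  (check: 216·(-5) + 57·19 = 3)
The row with r = 3 (the gcd) gives the Bezout coefficients s = -5, t = 19.
Result: 216 · (-5) + 57 · (19) = 3.

gcd(216, 57) = 3; s = -5, t = 19 (check: 216·(-5) + 57·19 = 3).


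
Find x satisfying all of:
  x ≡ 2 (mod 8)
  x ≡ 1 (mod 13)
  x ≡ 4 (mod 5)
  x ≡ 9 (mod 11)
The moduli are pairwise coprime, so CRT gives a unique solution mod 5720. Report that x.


Product of moduli M = 8 · 13 · 5 · 11 = 5720.
Merge one congruence at a time:
  Start: x ≡ 2 (mod 8).
  Combine with x ≡ 1 (mod 13); new modulus lcm = 104.
    Write x = 2 + 8·t and substitute into x ≡ 1 (mod 13): 8·t ≡ 1 − 2 = -1 (mod 13).
    Reduce coefficients mod 13: 8·t ≡ 12 (mod 13).
    The inverse of 8 mod 13 is 5 (since 8·5 = 40 = 3·13 + 1), so t ≡ 5·12 = 60 ≡ 8 (mod 13).
    Then x = 2 + 8·8 = 66, valid modulo lcm(8, 13) = 104: x ≡ 66 (mod 104).
  Combine with x ≡ 4 (mod 5); new modulus lcm = 520.
    Write x = 66 + 104·t and substitute into x ≡ 4 (mod 5): 104·t ≡ 4 − 66 = -62 (mod 5).
    Reduce coefficients mod 5: 4·t ≡ 3 (mod 5).
    The inverse of 4 mod 5 is 4 (since 4·4 = 16 = 3·5 + 1), so t ≡ 4·3 = 12 ≡ 2 (mod 5).
    Then x = 66 + 104·2 = 274, valid modulo lcm(104, 5) = 520: x ≡ 274 (mod 520).
  Combine with x ≡ 9 (mod 11); new modulus lcm = 5720.
    Write x = 274 + 520·t and substitute into x ≡ 9 (mod 11): 520·t ≡ 9 − 274 = -265 (mod 11).
    Reduce coefficients mod 11: 3·t ≡ 10 (mod 11).
    The inverse of 3 mod 11 is 4 (since 3·4 = 12 = 1·11 + 1), so t ≡ 4·10 = 40 ≡ 7 (mod 11).
    Then x = 274 + 520·7 = 3914, valid modulo lcm(520, 11) = 5720: x ≡ 3914 (mod 5720).
Verify against each original: 3914 mod 8 = 2, 3914 mod 13 = 1, 3914 mod 5 = 4, 3914 mod 11 = 9.

x ≡ 3914 (mod 5720).


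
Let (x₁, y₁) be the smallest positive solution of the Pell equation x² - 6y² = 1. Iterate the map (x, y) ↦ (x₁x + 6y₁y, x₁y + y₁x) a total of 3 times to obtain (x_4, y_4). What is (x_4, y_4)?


Step 1: Find the fundamental solution (x₁, y₁) of x² - 6y² = 1.
  Expand √6 as a continued fraction. a₀ = ⌊√6⌋ = 2; iterate m_{k+1} = d_k·a_k − m_k, d_{k+1} = (6 − m_{k+1}²)/d_k, a_{k+1} = ⌊(a₀ + m_{k+1})/d_{k+1}⌋ (starting m₀ = 0, d₀ = 1), with convergents p_k = a_k·p_{k-1} + p_{k-2}, q_k = a_k·q_{k-1} + q_{k-2} (p₋₁ = 1, q₋₁ = 0):
  k = 0: a₀ = 2; p₀/q₀ = 2/1; p₀² − 6·q₀² = 4 − 6 = -2.
  k = 1: m = 2, d = 2, a = ⌊(2 + 2)/2⌋ = 2; p/q = (2·2 + 1)/(2·1 + 0) = 5/2; p² − 6·q² = 25 − 24 = 1.
  The first convergent with p² − 6·q² = 1 gives the fundamental solution (x₁, y₁) = (5, 2).
Step 2: Apply the recurrence (x_{n+1}, y_{n+1}) = (x₁x_n + 6y₁y_n, x₁y_n + y₁x_n) repeatedly.
  From (x_1, y_1) = (5, 2): x_2 = 5·5 + 6·2·2 = 49; y_2 = 5·2 + 2·5 = 20.
  From (x_2, y_2) = (49, 20): x_3 = 5·49 + 6·2·20 = 485; y_3 = 5·20 + 2·49 = 198.
  From (x_3, y_3) = (485, 198): x_4 = 5·485 + 6·2·198 = 4801; y_4 = 5·198 + 2·485 = 1960.
Step 3: Verify x_4² - 6·y_4² = 23049601 - 23049600 = 1 (should be 1). ✓

(x_1, y_1) = (5, 2); (x_4, y_4) = (4801, 1960).


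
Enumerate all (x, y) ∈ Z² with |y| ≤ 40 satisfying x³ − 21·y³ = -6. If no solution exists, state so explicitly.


The equation is x³ - 21y³ = -6. For fixed y, x³ = 21·y³ − 6, so a solution requires the RHS to be a perfect cube.
Strategy: iterate y from -40 to 40, compute RHS = 21·y³ − 6, and check whether it is a (positive or negative) perfect cube.
Check small values of y:
  y = 0: RHS = -6 is not a perfect cube.
  y = 1: RHS = 15 is not a perfect cube.
  y = -1: RHS = -27 = (-3)³ ⇒ x = -3 works.
  y = 2: RHS = 162 is not a perfect cube.
  y = -2: RHS = -174 is not a perfect cube.
  y = 3: RHS = 561 is not a perfect cube.
  y = -3: RHS = -573 is not a perfect cube.
Continuing the search up to |y| = 40 finds no further solutions beyond those listed.
Collected solutions: (-3, -1).

Solutions (with |y| ≤ 40): (-3, -1).


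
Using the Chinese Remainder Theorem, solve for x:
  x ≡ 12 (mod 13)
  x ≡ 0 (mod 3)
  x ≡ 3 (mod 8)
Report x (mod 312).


Moduli 13, 3, 8 are pairwise coprime; by CRT there is a unique solution modulo M = 13 · 3 · 8 = 312.
Solve pairwise, accumulating the modulus:
  Start with x ≡ 12 (mod 13).
  Combine with x ≡ 0 (mod 3): since gcd(13, 3) = 1, we get a unique residue mod 39.
    Write x = 12 + 13·t and substitute into x ≡ 0 (mod 3): 13·t ≡ 0 − 12 = -12 (mod 3).
    Reduce coefficients mod 3: 1·t ≡ 0 (mod 3).
    So t ≡ 0 (mod 3).
    Then x = 12 + 13·0 = 12, valid modulo lcm(13, 3) = 39: x ≡ 12 (mod 39).
  Combine with x ≡ 3 (mod 8): since gcd(39, 8) = 1, we get a unique residue mod 312.
    Write x = 12 + 39·t and substitute into x ≡ 3 (mod 8): 39·t ≡ 3 − 12 = -9 (mod 8).
    Reduce coefficients mod 8: 7·t ≡ 7 (mod 8).
    The inverse of 7 mod 8 is 7 (since 7·7 = 49 = 6·8 + 1), so t ≡ 7·7 = 49 ≡ 1 (mod 8).
    Then x = 12 + 39·1 = 51, valid modulo lcm(39, 8) = 312: x ≡ 51 (mod 312).
Verify: 51 mod 13 = 12 ✓, 51 mod 3 = 0 ✓, 51 mod 8 = 3 ✓.

x ≡ 51 (mod 312).


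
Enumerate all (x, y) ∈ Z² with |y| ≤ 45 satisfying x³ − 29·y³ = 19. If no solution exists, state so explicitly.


The equation is x³ - 29y³ = 19. For fixed y, x³ = 29·y³ + 19, so a solution requires the RHS to be a perfect cube.
Strategy: iterate y from -45 to 45, compute RHS = 29·y³ + 19, and check whether it is a (positive or negative) perfect cube.
Check small values of y:
  y = 0: RHS = 19 is not a perfect cube.
  y = 1: RHS = 48 is not a perfect cube.
  y = -1: RHS = -10 is not a perfect cube.
  y = 2: RHS = 251 is not a perfect cube.
  y = -2: RHS = -213 is not a perfect cube.
  y = 3: RHS = 802 is not a perfect cube.
  y = -3: RHS = -764 is not a perfect cube.
Continuing the search up to |y| = 45 finds no solutions either.
No (x, y) in the scanned range satisfies the equation.

No integer solutions with |y| ≤ 45.


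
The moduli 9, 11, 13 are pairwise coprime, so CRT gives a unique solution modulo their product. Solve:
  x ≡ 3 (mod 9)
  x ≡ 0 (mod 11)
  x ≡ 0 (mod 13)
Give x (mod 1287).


Moduli 9, 11, 13 are pairwise coprime; by CRT there is a unique solution modulo M = 9 · 11 · 13 = 1287.
Solve pairwise, accumulating the modulus:
  Start with x ≡ 3 (mod 9).
  Combine with x ≡ 0 (mod 11): since gcd(9, 11) = 1, we get a unique residue mod 99.
    Write x = 3 + 9·t and substitute into x ≡ 0 (mod 11): 9·t ≡ 0 − 3 = -3 (mod 11).
    Reduce coefficients mod 11: 9·t ≡ 8 (mod 11).
    The inverse of 9 mod 11 is 5 (since 9·5 = 45 = 4·11 + 1), so t ≡ 5·8 = 40 ≡ 7 (mod 11).
    Then x = 3 + 9·7 = 66, valid modulo lcm(9, 11) = 99: x ≡ 66 (mod 99).
  Combine with x ≡ 0 (mod 13): since gcd(99, 13) = 1, we get a unique residue mod 1287.
    Write x = 66 + 99·t and substitute into x ≡ 0 (mod 13): 99·t ≡ 0 − 66 = -66 (mod 13).
    Reduce coefficients mod 13: 8·t ≡ 12 (mod 13).
    The inverse of 8 mod 13 is 5 (since 8·5 = 40 = 3·13 + 1), so t ≡ 5·12 = 60 ≡ 8 (mod 13).
    Then x = 66 + 99·8 = 858, valid modulo lcm(99, 13) = 1287: x ≡ 858 (mod 1287).
Verify: 858 mod 9 = 3 ✓, 858 mod 11 = 0 ✓, 858 mod 13 = 0 ✓.

x ≡ 858 (mod 1287).


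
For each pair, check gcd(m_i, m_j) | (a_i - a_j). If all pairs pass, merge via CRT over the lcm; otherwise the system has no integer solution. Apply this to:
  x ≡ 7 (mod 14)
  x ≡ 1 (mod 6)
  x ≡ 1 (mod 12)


Moduli 14, 6, 12 are not pairwise coprime, so CRT works modulo lcm(m_i) when all pairwise compatibility conditions hold.
Pairwise compatibility: gcd(m_i, m_j) must divide a_i - a_j for every pair.
Merge one congruence at a time:
  Start: x ≡ 7 (mod 14).
  Combine with x ≡ 1 (mod 6): gcd(14, 6) = 2; 1 - 7 = -6, which IS divisible by 2, so compatible.
    Write x = 7 + 14·t and substitute into x ≡ 1 (mod 6): 14·t ≡ 1 − 7 = -6 (mod 6).
    Divide the congruence (and modulus) by g = 2: 7·t ≡ -3 (mod 3).
    Reduce coefficients mod 3: 1·t ≡ 0 (mod 3).
    So t ≡ 0 (mod 3).
    Then x = 7 + 14·0 = 7, valid modulo lcm(14, 6) = 42: x ≡ 7 (mod 42).
  Combine with x ≡ 1 (mod 12): gcd(42, 12) = 6; 1 - 7 = -6, which IS divisible by 6, so compatible.
    Write x = 7 + 42·t and substitute into x ≡ 1 (mod 12): 42·t ≡ 1 − 7 = -6 (mod 12).
    Divide the congruence (and modulus) by g = 6: 7·t ≡ -1 (mod 2).
    Reduce coefficients mod 2: 1·t ≡ 1 (mod 2).
    So t ≡ 1 (mod 2).
    Then x = 7 + 42·1 = 49, valid modulo lcm(42, 12) = 84: x ≡ 49 (mod 84).
Verify: 49 mod 14 = 7, 49 mod 6 = 1, 49 mod 12 = 1.

x ≡ 49 (mod 84).


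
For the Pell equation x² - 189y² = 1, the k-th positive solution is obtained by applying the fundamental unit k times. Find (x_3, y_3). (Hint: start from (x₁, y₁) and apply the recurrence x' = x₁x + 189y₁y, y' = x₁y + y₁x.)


Step 1: Find the fundamental solution (x₁, y₁) of x² - 189y² = 1.
  Expand √189 as a continued fraction. a₀ = ⌊√189⌋ = 13; iterate m_{k+1} = d_k·a_k − m_k, d_{k+1} = (189 − m_{k+1}²)/d_k, a_{k+1} = ⌊(a₀ + m_{k+1})/d_{k+1}⌋ (starting m₀ = 0, d₀ = 1), with convergents p_k = a_k·p_{k-1} + p_{k-2}, q_k = a_k·q_{k-1} + q_{k-2} (p₋₁ = 1, q₋₁ = 0):
  k = 0: a₀ = 13; p₀/q₀ = 13/1; p₀² − 189·q₀² = 169 − 189 = -20.
  k = 1: m = 13, d = 20, a = ⌊(13 + 13)/20⌋ = 1; p/q = (1·13 + 1)/(1·1 + 0) = 14/1; p² − 189·q² = 196 − 189 = 7.
  k = 2: m = 7, d = 7, a = ⌊(13 + 7)/7⌋ = 2; p/q = (2·14 + 13)/(2·1 + 1) = 41/3; p² − 189·q² = 1681 − 1701 = -20.
  k = 3: m = 7, d = 20, a = ⌊(13 + 7)/20⌋ = 1; p/q = (1·41 + 14)/(1·3 + 1) = 55/4; p² − 189·q² = 3025 − 3024 = 1.
  The first convergent with p² − 189·q² = 1 gives the fundamental solution (x₁, y₁) = (55, 4).
Step 2: Apply the recurrence (x_{n+1}, y_{n+1}) = (x₁x_n + 189y₁y_n, x₁y_n + y₁x_n) repeatedly.
  From (x_1, y_1) = (55, 4): x_2 = 55·55 + 189·4·4 = 6049; y_2 = 55·4 + 4·55 = 440.
  From (x_2, y_2) = (6049, 440): x_3 = 55·6049 + 189·4·440 = 665335; y_3 = 55·440 + 4·6049 = 48396.
Step 3: Verify x_3² - 189·y_3² = 442670662225 - 442670662224 = 1 (should be 1). ✓

(x_1, y_1) = (55, 4); (x_3, y_3) = (665335, 48396).


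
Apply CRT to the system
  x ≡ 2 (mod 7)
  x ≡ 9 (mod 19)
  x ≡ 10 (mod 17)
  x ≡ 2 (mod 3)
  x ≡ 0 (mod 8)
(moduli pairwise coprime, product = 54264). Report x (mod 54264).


Product of moduli M = 7 · 19 · 17 · 3 · 8 = 54264.
Merge one congruence at a time:
  Start: x ≡ 2 (mod 7).
  Combine with x ≡ 9 (mod 19); new modulus lcm = 133.
    Write x = 2 + 7·t and substitute into x ≡ 9 (mod 19): 7·t ≡ 9 − 2 = 7 (mod 19).
    The inverse of 7 mod 19 is 11 (since 7·11 = 77 = 4·19 + 1), so t ≡ 11·7 = 77 ≡ 1 (mod 19).
    Then x = 2 + 7·1 = 9, valid modulo lcm(7, 19) = 133: x ≡ 9 (mod 133).
  Combine with x ≡ 10 (mod 17); new modulus lcm = 2261.
    Write x = 9 + 133·t and substitute into x ≡ 10 (mod 17): 133·t ≡ 10 − 9 = 1 (mod 17).
    Reduce coefficients mod 17: 14·t ≡ 1 (mod 17).
    The inverse of 14 mod 17 is 11 (since 14·11 = 154 = 9·17 + 1), so t ≡ 11·1 = 11 ≡ 11 (mod 17).
    Then x = 9 + 133·11 = 1472, valid modulo lcm(133, 17) = 2261: x ≡ 1472 (mod 2261).
  Combine with x ≡ 2 (mod 3); new modulus lcm = 6783.
    Write x = 1472 + 2261·t and substitute into x ≡ 2 (mod 3): 2261·t ≡ 2 − 1472 = -1470 (mod 3).
    Reduce coefficients mod 3: 2·t ≡ 0 (mod 3).
    The inverse of 2 mod 3 is 2 (since 2·2 = 4 = 1·3 + 1), so t ≡ 2·0 = 0 ≡ 0 (mod 3).
    Then x = 1472 + 2261·0 = 1472, valid modulo lcm(2261, 3) = 6783: x ≡ 1472 (mod 6783).
  Combine with x ≡ 0 (mod 8); new modulus lcm = 54264.
    Write x = 1472 + 6783·t and substitute into x ≡ 0 (mod 8): 6783·t ≡ 0 − 1472 = -1472 (mod 8).
    Reduce coefficients mod 8: 7·t ≡ 0 (mod 8).
    The inverse of 7 mod 8 is 7 (since 7·7 = 49 = 6·8 + 1), so t ≡ 7·0 = 0 ≡ 0 (mod 8).
    Then x = 1472 + 6783·0 = 1472, valid modulo lcm(6783, 8) = 54264: x ≡ 1472 (mod 54264).
Verify against each original: 1472 mod 7 = 2, 1472 mod 19 = 9, 1472 mod 17 = 10, 1472 mod 3 = 2, 1472 mod 8 = 0.

x ≡ 1472 (mod 54264).


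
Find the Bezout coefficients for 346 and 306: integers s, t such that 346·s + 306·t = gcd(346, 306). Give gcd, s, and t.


Euclidean algorithm on (346, 306) — divide until remainder is 0:
  346 = 1 · 306 + 40
  306 = 7 · 40 + 26
  40 = 1 · 26 + 14
  26 = 1 · 14 + 12
  14 = 1 · 12 + 2
  12 = 6 · 2 + 0
gcd(346, 306) = 2.
Track Bezout coefficients alongside the remainders: start with r₀ = 346 = a·1 + b·0 (s = 1, t = 0) and r₁ = 306 = a·0 + b·1 (s = 0, t = 1); each new remainder r_{k+1} = r_{k-1} − q_k·r_k inherits s_{k+1} = s_{k-1} − q_k·s_k, t_{k+1} = t_{k-1} − q_k·t_k, so r_k = a·s_k + b·t_k at every step:
  q = 1: r = 40, s = 1 − 1·0 = 1, t = 0 − 1·1 = -1  (check: 346·1 + 306·(-1) = 40)
  q = 7: r = 26, s = 0 − 7·1 = -7, t = 1 − 7·(-1) = 8  (check: 346·(-7) + 306·8 = 26)
  q = 1: r = 14, s = 1 − 1·(-7) = 8, t = -1 − 1·8 = -9  (check: 346·8 + 306·(-9) = 14)
  q = 1: r = 12, s = -7 − 1·8 = -15, t = 8 − 1·(-9) = 17  (check: 346·(-15) + 306·17 = 12)
  q = 1: r = 2, s = 8 − 1·(-15) = 23, t = -9 − 1·17 = -26  (check: 346·23 + 306·(-26) = 2)
The row with r = 2 (the gcd) gives the Bezout coefficients s = 23, t = -26.
Result: 346 · (23) + 306 · (-26) = 2.

gcd(346, 306) = 2; s = 23, t = -26 (check: 346·23 + 306·(-26) = 2).


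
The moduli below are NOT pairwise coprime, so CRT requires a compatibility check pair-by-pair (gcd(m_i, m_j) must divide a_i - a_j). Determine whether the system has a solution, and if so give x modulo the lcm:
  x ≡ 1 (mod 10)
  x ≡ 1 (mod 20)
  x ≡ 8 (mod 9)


Moduli 10, 20, 9 are not pairwise coprime, so CRT works modulo lcm(m_i) when all pairwise compatibility conditions hold.
Pairwise compatibility: gcd(m_i, m_j) must divide a_i - a_j for every pair.
Merge one congruence at a time:
  Start: x ≡ 1 (mod 10).
  Combine with x ≡ 1 (mod 20): gcd(10, 20) = 10; 1 - 1 = 0, which IS divisible by 10, so compatible.
    Write x = 1 + 10·t and substitute into x ≡ 1 (mod 20): 10·t ≡ 1 − 1 = 0 (mod 20).
    Divide the congruence (and modulus) by g = 10: 1·t ≡ 0 (mod 2).
    So t ≡ 0 (mod 2).
    Then x = 1 + 10·0 = 1, valid modulo lcm(10, 20) = 20: x ≡ 1 (mod 20).
  Combine with x ≡ 8 (mod 9): gcd(20, 9) = 1; 8 - 1 = 7, which IS divisible by 1, so compatible.
    Write x = 1 + 20·t and substitute into x ≡ 8 (mod 9): 20·t ≡ 8 − 1 = 7 (mod 9).
    Reduce coefficients mod 9: 2·t ≡ 7 (mod 9).
    The inverse of 2 mod 9 is 5 (since 2·5 = 10 = 1·9 + 1), so t ≡ 5·7 = 35 ≡ 8 (mod 9).
    Then x = 1 + 20·8 = 161, valid modulo lcm(20, 9) = 180: x ≡ 161 (mod 180).
Verify: 161 mod 10 = 1, 161 mod 20 = 1, 161 mod 9 = 8.

x ≡ 161 (mod 180).


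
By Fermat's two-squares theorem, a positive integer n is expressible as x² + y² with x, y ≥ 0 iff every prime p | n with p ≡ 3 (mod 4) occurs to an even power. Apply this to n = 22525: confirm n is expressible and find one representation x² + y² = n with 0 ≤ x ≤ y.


Step 1: Factor n = 22525 = 5^2 · 17 · 53.
Step 2: Check the mod-4 condition on each prime factor: 5 ≡ 1 (mod 4), exponent 2; 17 ≡ 1 (mod 4), exponent 1; 53 ≡ 1 (mod 4), exponent 1.
All primes ≡ 3 (mod 4) appear to even exponent (or don't appear), so by the two-squares theorem n IS expressible as a sum of two squares.
Step 3: Build a representation. Group n = k² · m with k = 5 and m = 17 · 53 = 901 (a product of primes ≡ 1 (mod 4)); a representation of m scales to one of n via (k·x)² + (k·y)² = k²(x² + y²). Each prime p ≡ 1 (mod 4) is itself a sum of two squares; find a² by testing p − a² for a perfect square:
  17: 17 − 1² = 16 = 4² ⇒ 17 = 1² + 4².
  53: 53 − 1² = 52, 53 − 2² = 49 = 7² ⇒ 53 = 2² + 7².
  Combine using the Brahmagupta–Fibonacci identity (a² + b²)(c² + d²) = (ac − bd)² + (ad + bc)² = (ac + bd)² + (ad − bc)²:
  17 · 53 = 901: from (1² + 4²)(2² + 7²), take (1·2 − 4·7, 1·7 + 4·2) = (2 − 28, 7 + 8) = (-26, 15); dropping signs (only squares matter) gives (26, 15); check 26² + 15² = 676 + 225 = 901 ✓.
  Scale by k = 5: (5·26, 5·15) = (130, 75).
Step 4: Order so x ≤ y and verify: 75² + 130² = 5625 + 16900 = 22525 = n. ✓

n = 22525 = 75² + 130² (one valid representation with x ≤ y).


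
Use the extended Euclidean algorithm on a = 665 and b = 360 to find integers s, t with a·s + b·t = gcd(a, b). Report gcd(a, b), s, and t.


Euclidean algorithm on (665, 360) — divide until remainder is 0:
  665 = 1 · 360 + 305
  360 = 1 · 305 + 55
  305 = 5 · 55 + 30
  55 = 1 · 30 + 25
  30 = 1 · 25 + 5
  25 = 5 · 5 + 0
gcd(665, 360) = 5.
Track Bezout coefficients alongside the remainders: start with r₀ = 665 = a·1 + b·0 (s = 1, t = 0) and r₁ = 360 = a·0 + b·1 (s = 0, t = 1); each new remainder r_{k+1} = r_{k-1} − q_k·r_k inherits s_{k+1} = s_{k-1} − q_k·s_k, t_{k+1} = t_{k-1} − q_k·t_k, so r_k = a·s_k + b·t_k at every step:
  q = 1: r = 305, s = 1 − 1·0 = 1, t = 0 − 1·1 = -1  (check: 665·1 + 360·(-1) = 305)
  q = 1: r = 55, s = 0 − 1·1 = -1, t = 1 − 1·(-1) = 2  (check: 665·(-1) + 360·2 = 55)
  q = 5: r = 30, s = 1 − 5·(-1) = 6, t = -1 − 5·2 = -11  (check: 665·6 + 360·(-11) = 30)
  q = 1: r = 25, s = -1 − 1·6 = -7, t = 2 − 1·(-11) = 13  (check: 665·(-7) + 360·13 = 25)
  q = 1: r = 5, s = 6 − 1·(-7) = 13, t = -11 − 1·13 = -24  (check: 665·13 + 360·(-24) = 5)
The row with r = 5 (the gcd) gives the Bezout coefficients s = 13, t = -24.
Result: 665 · (13) + 360 · (-24) = 5.

gcd(665, 360) = 5; s = 13, t = -24 (check: 665·13 + 360·(-24) = 5).


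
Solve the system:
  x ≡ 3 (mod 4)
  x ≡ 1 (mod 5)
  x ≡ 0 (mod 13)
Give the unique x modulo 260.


Moduli 4, 5, 13 are pairwise coprime; by CRT there is a unique solution modulo M = 4 · 5 · 13 = 260.
Solve pairwise, accumulating the modulus:
  Start with x ≡ 3 (mod 4).
  Combine with x ≡ 1 (mod 5): since gcd(4, 5) = 1, we get a unique residue mod 20.
    Write x = 3 + 4·t and substitute into x ≡ 1 (mod 5): 4·t ≡ 1 − 3 = -2 (mod 5).
    Reduce coefficients mod 5: 4·t ≡ 3 (mod 5).
    The inverse of 4 mod 5 is 4 (since 4·4 = 16 = 3·5 + 1), so t ≡ 4·3 = 12 ≡ 2 (mod 5).
    Then x = 3 + 4·2 = 11, valid modulo lcm(4, 5) = 20: x ≡ 11 (mod 20).
  Combine with x ≡ 0 (mod 13): since gcd(20, 13) = 1, we get a unique residue mod 260.
    Write x = 11 + 20·t and substitute into x ≡ 0 (mod 13): 20·t ≡ 0 − 11 = -11 (mod 13).
    Reduce coefficients mod 13: 7·t ≡ 2 (mod 13).
    The inverse of 7 mod 13 is 2 (since 7·2 = 14 = 1·13 + 1), so t ≡ 2·2 = 4 ≡ 4 (mod 13).
    Then x = 11 + 20·4 = 91, valid modulo lcm(20, 13) = 260: x ≡ 91 (mod 260).
Verify: 91 mod 4 = 3 ✓, 91 mod 5 = 1 ✓, 91 mod 13 = 0 ✓.

x ≡ 91 (mod 260).


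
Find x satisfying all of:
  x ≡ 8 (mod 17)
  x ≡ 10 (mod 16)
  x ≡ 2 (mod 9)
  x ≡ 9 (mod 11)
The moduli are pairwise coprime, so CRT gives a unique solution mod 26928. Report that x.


Product of moduli M = 17 · 16 · 9 · 11 = 26928.
Merge one congruence at a time:
  Start: x ≡ 8 (mod 17).
  Combine with x ≡ 10 (mod 16); new modulus lcm = 272.
    Write x = 8 + 17·t and substitute into x ≡ 10 (mod 16): 17·t ≡ 10 − 8 = 2 (mod 16).
    Reduce coefficients mod 16: 1·t ≡ 2 (mod 16).
    So t ≡ 2 (mod 16).
    Then x = 8 + 17·2 = 42, valid modulo lcm(17, 16) = 272: x ≡ 42 (mod 272).
  Combine with x ≡ 2 (mod 9); new modulus lcm = 2448.
    Write x = 42 + 272·t and substitute into x ≡ 2 (mod 9): 272·t ≡ 2 − 42 = -40 (mod 9).
    Reduce coefficients mod 9: 2·t ≡ 5 (mod 9).
    The inverse of 2 mod 9 is 5 (since 2·5 = 10 = 1·9 + 1), so t ≡ 5·5 = 25 ≡ 7 (mod 9).
    Then x = 42 + 272·7 = 1946, valid modulo lcm(272, 9) = 2448: x ≡ 1946 (mod 2448).
  Combine with x ≡ 9 (mod 11); new modulus lcm = 26928.
    Write x = 1946 + 2448·t and substitute into x ≡ 9 (mod 11): 2448·t ≡ 9 − 1946 = -1937 (mod 11).
    Reduce coefficients mod 11: 6·t ≡ 10 (mod 11).
    The inverse of 6 mod 11 is 2 (since 6·2 = 12 = 1·11 + 1), so t ≡ 2·10 = 20 ≡ 9 (mod 11).
    Then x = 1946 + 2448·9 = 23978, valid modulo lcm(2448, 11) = 26928: x ≡ 23978 (mod 26928).
Verify against each original: 23978 mod 17 = 8, 23978 mod 16 = 10, 23978 mod 9 = 2, 23978 mod 11 = 9.

x ≡ 23978 (mod 26928).


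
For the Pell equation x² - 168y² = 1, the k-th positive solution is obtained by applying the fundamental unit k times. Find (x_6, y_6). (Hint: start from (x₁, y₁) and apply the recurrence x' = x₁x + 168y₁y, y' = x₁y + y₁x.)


Step 1: Find the fundamental solution (x₁, y₁) of x² - 168y² = 1.
  Expand √168 as a continued fraction. a₀ = ⌊√168⌋ = 12; iterate m_{k+1} = d_k·a_k − m_k, d_{k+1} = (168 − m_{k+1}²)/d_k, a_{k+1} = ⌊(a₀ + m_{k+1})/d_{k+1}⌋ (starting m₀ = 0, d₀ = 1), with convergents p_k = a_k·p_{k-1} + p_{k-2}, q_k = a_k·q_{k-1} + q_{k-2} (p₋₁ = 1, q₋₁ = 0):
  k = 0: a₀ = 12; p₀/q₀ = 12/1; p₀² − 168·q₀² = 144 − 168 = -24.
  k = 1: m = 12, d = 24, a = ⌊(12 + 12)/24⌋ = 1; p/q = (1·12 + 1)/(1·1 + 0) = 13/1; p² − 168·q² = 169 − 168 = 1.
  The first convergent with p² − 168·q² = 1 gives the fundamental solution (x₁, y₁) = (13, 1).
Step 2: Apply the recurrence (x_{n+1}, y_{n+1}) = (x₁x_n + 168y₁y_n, x₁y_n + y₁x_n) repeatedly.
  From (x_1, y_1) = (13, 1): x_2 = 13·13 + 168·1·1 = 337; y_2 = 13·1 + 1·13 = 26.
  From (x_2, y_2) = (337, 26): x_3 = 13·337 + 168·1·26 = 8749; y_3 = 13·26 + 1·337 = 675.
  From (x_3, y_3) = (8749, 675): x_4 = 13·8749 + 168·1·675 = 227137; y_4 = 13·675 + 1·8749 = 17524.
  From (x_4, y_4) = (227137, 17524): x_5 = 13·227137 + 168·1·17524 = 5896813; y_5 = 13·17524 + 1·227137 = 454949.
  From (x_5, y_5) = (5896813, 454949): x_6 = 13·5896813 + 168·1·454949 = 153090001; y_6 = 13·454949 + 1·5896813 = 11811150.
Step 3: Verify x_6² - 168·y_6² = 23436548406180001 - 23436548406180000 = 1 (should be 1). ✓

(x_1, y_1) = (13, 1); (x_6, y_6) = (153090001, 11811150).


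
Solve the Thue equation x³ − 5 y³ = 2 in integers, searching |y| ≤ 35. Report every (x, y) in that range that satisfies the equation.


The equation is x³ - 5y³ = 2. For fixed y, x³ = 5·y³ + 2, so a solution requires the RHS to be a perfect cube.
Strategy: iterate y from -35 to 35, compute RHS = 5·y³ + 2, and check whether it is a (positive or negative) perfect cube.
Check small values of y:
  y = 0: RHS = 2 is not a perfect cube.
  y = 1: RHS = 7 is not a perfect cube.
  y = -1: RHS = -3 is not a perfect cube.
  y = 2: RHS = 42 is not a perfect cube.
  y = -2: RHS = -38 is not a perfect cube.
  y = 3: RHS = 137 is not a perfect cube.
  y = -3: RHS = -133 is not a perfect cube.
Continuing the search up to |y| = 35 finds no solutions either.
No (x, y) in the scanned range satisfies the equation.

No integer solutions with |y| ≤ 35.


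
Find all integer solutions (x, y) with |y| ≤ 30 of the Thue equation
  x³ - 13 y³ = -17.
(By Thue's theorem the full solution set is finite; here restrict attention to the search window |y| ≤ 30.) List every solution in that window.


The equation is x³ - 13y³ = -17. For fixed y, x³ = 13·y³ − 17, so a solution requires the RHS to be a perfect cube.
Strategy: iterate y from -30 to 30, compute RHS = 13·y³ − 17, and check whether it is a (positive or negative) perfect cube.
Check small values of y:
  y = 0: RHS = -17 is not a perfect cube.
  y = 1: RHS = -4 is not a perfect cube.
  y = -1: RHS = -30 is not a perfect cube.
  y = 2: RHS = 87 is not a perfect cube.
  y = -2: RHS = -121 is not a perfect cube.
  y = 3: RHS = 334 is not a perfect cube.
  y = -3: RHS = -368 is not a perfect cube.
Continuing the search up to |y| = 30 finds no solutions either.
No (x, y) in the scanned range satisfies the equation.

No integer solutions with |y| ≤ 30.
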